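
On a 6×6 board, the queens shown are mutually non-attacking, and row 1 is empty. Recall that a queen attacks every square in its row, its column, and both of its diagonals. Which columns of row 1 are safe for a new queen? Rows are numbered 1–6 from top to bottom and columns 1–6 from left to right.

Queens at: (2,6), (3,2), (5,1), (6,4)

columns 3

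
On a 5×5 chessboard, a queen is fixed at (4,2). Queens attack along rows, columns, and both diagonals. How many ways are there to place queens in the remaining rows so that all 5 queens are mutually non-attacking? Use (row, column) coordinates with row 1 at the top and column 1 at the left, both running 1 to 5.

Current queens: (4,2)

2

Branch on row 1: col 1 → 1; col 3 → 1; col 4 → 0.
Sum: 1 + 1 + 0 = 2.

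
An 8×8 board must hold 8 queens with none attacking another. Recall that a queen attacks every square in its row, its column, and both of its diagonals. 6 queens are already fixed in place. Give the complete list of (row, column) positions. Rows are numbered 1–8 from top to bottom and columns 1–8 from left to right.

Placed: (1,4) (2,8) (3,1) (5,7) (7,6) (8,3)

(1,4) (2,8) (3,1) (4,5) (5,7) (6,2) (7,6) (8,3)

Row 4: attacked by (1,4)→{1,4,7}; (2,8)→{6,8}; (3,1)→{1,2}; (5,7)→{6,7,8}; (7,6)→{3,6}; (8,3)→{3,7}. Safe: 5. Place at column 5.
Row 6: attacked by (1,4)→{4}; (2,8)→{4,8}; (3,1)→{1,4}; (4,5)→{3,5,7}; (5,7)→{6,7,8}; (7,6)→{5,6,7}; (8,3)→{1,3,5}. Safe: 2. Place at column 2.
Columns [4, 8, 1, 5, 7, 2, 6, 3], r−c [-3, -6, 2, -1, -2, 4, 1, 5], r+c [5, 10, 4, 9, 12, 8, 13, 11] are all distinct, so no two queens attack.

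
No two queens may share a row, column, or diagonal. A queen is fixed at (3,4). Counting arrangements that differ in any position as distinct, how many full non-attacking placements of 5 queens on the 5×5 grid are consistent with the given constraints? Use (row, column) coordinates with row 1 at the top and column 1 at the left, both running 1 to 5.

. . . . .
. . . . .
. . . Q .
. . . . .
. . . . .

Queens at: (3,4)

2

Branch on row 1: col 1 → 0; col 3 → 1; col 5 → 1.
Sum: 0 + 1 + 1 = 2.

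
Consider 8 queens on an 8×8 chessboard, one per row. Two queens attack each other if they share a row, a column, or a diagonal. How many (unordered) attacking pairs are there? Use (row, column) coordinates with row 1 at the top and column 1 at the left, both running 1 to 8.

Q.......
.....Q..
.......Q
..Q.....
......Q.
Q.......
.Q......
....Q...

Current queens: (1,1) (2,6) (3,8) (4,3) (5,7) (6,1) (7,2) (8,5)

3

Same column: (1,1)–(6,1) (column 1).
Same diagonal: (4,3)–(6,1) (|4−6| = |3−1| = 2); (6,1)–(7,2) (|6−7| = |1−2| = 1).
Total attacking pairs: 3.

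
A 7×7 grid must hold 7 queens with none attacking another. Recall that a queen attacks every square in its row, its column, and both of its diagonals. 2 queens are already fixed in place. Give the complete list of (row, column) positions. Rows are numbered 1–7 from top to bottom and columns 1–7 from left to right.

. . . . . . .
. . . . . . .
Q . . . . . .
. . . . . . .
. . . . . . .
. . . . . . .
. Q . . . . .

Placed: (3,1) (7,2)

Row 1: attacked by (3,1)→{1,3}; (7,2)→{2}. Safe: 4, 5, 6, 7. Place at column 6.
Row 2: attacked by (1,6)→{5,6,7}; (3,1)→{1,2}; (7,2)→{2,7}. Safe: 3, 4. Place at column 3.
Row 4: attacked by (1,6)→{3,6}; (2,3)→{1,3,5}; (3,1)→{1,2}; (7,2)→{2,5}. Safe: 4, 7. Place at column 4.
Row 5: attacked by (1,6)→{2,6}; (2,3)→{3,6}; (3,1)→{1,3}; (4,4)→{3,4,5}; (7,2)→{2,4}. Safe: 7. Place at column 7.
Row 6: attacked by (1,6)→{1,6}; (2,3)→{3,7}; (3,1)→{1,4}; (4,4)→{2,4,6}; (5,7)→{6,7}; (7,2)→{1,2,3}. Safe: 5. Place at column 5.
Columns [6, 3, 1, 4, 7, 5, 2], r−c [-5, -1, 2, 0, -2, 1, 5], r+c [7, 5, 4, 8, 12, 11, 9] are all distinct, so no two queens attack.

(1,6) (2,3) (3,1) (4,4) (5,7) (6,5) (7,2)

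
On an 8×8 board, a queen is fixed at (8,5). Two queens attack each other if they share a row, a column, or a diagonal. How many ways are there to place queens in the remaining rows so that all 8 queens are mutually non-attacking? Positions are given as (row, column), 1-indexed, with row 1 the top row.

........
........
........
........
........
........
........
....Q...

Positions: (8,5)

18

Branch on row 1: col 1 → 1; col 2 → 3; col 3 → 4; col 4 → 3; col 6 → 3; col 7 → 3; col 8 → 1.
Sum: 1 + 3 + 4 + 3 + 3 + 3 + 1 = 18.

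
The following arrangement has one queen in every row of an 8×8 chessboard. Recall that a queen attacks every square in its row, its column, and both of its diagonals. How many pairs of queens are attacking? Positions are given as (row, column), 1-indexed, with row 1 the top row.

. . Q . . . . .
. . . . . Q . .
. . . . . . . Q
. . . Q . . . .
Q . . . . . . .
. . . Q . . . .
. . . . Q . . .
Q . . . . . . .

Same column: (4,4)–(6,4) (column 4); (5,1)–(8,1) (column 1).
Same diagonal: (2,6)–(4,4) (|2−4| = |6−4| = 2); (6,4)–(7,5) (|6−7| = |4−5| = 1).
Total attacking pairs: 4.

4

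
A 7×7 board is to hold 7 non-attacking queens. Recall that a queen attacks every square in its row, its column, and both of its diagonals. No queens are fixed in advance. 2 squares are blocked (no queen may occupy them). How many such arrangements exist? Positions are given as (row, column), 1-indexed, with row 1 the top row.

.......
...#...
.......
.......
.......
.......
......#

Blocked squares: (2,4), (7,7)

31

Branch on row 1: col 1 → 3; col 2 → 5; col 3 → 5; col 4 → 5; col 5 → 5; col 6 → 5; col 7 → 3.
Sum: 3 + 5 + 5 + 5 + 5 + 5 + 3 = 31.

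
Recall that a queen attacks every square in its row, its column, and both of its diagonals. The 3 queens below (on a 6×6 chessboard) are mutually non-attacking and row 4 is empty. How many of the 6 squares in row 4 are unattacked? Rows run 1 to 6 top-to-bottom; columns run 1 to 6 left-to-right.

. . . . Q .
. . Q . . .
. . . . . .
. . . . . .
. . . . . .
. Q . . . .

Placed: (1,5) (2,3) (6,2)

1

(1,5) attacks row 4 at column 5 and diagonals 2.
(2,3) attacks row 4 at column 3 and diagonals 1, 5.
(6,2) attacks row 4 at column 2 and diagonals 4.
Attacked columns: {1, 2, 3, 4, 5}. Safe: {6}.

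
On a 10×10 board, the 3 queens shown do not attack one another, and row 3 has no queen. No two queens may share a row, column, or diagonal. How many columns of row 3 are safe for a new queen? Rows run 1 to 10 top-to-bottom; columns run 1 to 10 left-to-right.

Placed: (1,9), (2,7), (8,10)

4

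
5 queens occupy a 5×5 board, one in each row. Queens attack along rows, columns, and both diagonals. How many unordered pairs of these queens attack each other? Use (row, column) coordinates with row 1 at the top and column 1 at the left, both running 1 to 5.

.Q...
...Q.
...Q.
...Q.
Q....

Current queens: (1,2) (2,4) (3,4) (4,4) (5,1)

5

Same column: (2,4)–(3,4) (column 4); (2,4)–(4,4) (column 4); (3,4)–(4,4) (column 4).
Same diagonal: (1,2)–(3,4) (|1−3| = |2−4| = 2); (2,4)–(5,1) (|2−5| = |4−1| = 3).
Total attacking pairs: 5.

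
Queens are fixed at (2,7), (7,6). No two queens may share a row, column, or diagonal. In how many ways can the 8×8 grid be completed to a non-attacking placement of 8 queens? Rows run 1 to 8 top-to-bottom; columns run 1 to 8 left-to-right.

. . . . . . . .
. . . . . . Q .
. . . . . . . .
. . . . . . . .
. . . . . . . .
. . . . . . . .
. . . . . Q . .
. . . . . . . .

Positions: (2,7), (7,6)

5

Branch on row 1: col 1 → 1; col 2 → 1; col 3 → 0; col 4 → 1; col 5 → 2.
Sum: 1 + 1 + 0 + 1 + 2 = 5.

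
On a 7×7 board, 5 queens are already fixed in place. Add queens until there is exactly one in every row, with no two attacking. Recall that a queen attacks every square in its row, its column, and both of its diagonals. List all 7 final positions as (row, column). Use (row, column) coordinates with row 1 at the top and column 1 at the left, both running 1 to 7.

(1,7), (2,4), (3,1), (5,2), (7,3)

(1,7) (2,4) (3,1) (4,5) (5,2) (6,6) (7,3)

Row 4: attacked by (1,7)→{4,7}; (2,4)→{2,4,6}; (3,1)→{1,2}; (5,2)→{1,2,3}; (7,3)→{3,6}. Safe: 5. Place at column 5.
Row 6: attacked by (1,7)→{2,7}; (2,4)→{4}; (3,1)→{1,4}; (4,5)→{3,5,7}; (5,2)→{1,2,3}; (7,3)→{2,3,4}. Safe: 6. Place at column 6.
Columns [7, 4, 1, 5, 2, 6, 3], r−c [-6, -2, 2, -1, 3, 0, 4], r+c [8, 6, 4, 9, 7, 12, 10] are all distinct, so no two queens attack.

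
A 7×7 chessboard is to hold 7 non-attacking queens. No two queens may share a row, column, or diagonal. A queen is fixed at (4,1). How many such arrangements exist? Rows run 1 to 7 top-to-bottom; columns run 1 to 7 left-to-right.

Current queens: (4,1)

6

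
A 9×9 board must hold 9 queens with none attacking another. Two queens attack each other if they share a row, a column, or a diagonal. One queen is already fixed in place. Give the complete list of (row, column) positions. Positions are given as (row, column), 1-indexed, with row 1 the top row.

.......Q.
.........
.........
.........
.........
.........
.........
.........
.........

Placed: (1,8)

(1,8) (2,4) (3,1) (4,7) (5,5) (6,2) (7,6) (8,9) (9,3)

Row 2: attacked by (1,8)→{7,8,9}. Safe: 1, 2, 3, 4, 5, 6. Place at column 4.
Row 3: attacked by (1,8)→{6,8}; (2,4)→{3,4,5}. Safe: 1, 2, 7, 9. Place at column 1.
Row 4: attacked by (1,8)→{5,8}; (2,4)→{2,4,6}; (3,1)→{1,2}. Safe: 3, 7, 9. Place at column 7.
Row 5: attacked by (1,8)→{4,8}; (2,4)→{1,4,7}; (3,1)→{1,3}; (4,7)→{6,7,8}. Safe: 2, 5, 9. Place at column 5.
Row 6: attacked by (1,8)→{3,8}; (2,4)→{4,8}; (3,1)→{1,4}; (4,7)→{5,7,9}; (5,5)→{4,5,6}. Safe: 2. Place at column 2.
Row 7: attacked by (1,8)→{2,8}; (2,4)→{4,9}; (3,1)→{1,5}; (4,7)→{4,7}; (5,5)→{3,5,7}; (6,2)→{1,2,3}. Safe: 6. Place at column 6.
Row 8: attacked by (1,8)→{1,8}; (2,4)→{4}; (3,1)→{1,6}; (4,7)→{3,7}; (5,5)→{2,5,8}; (6,2)→{2,4}; (7,6)→{5,6,7}. Safe: 9. Place at column 9.
Row 9: attacked by (1,8)→{8}; (2,4)→{4}; (3,1)→{1,7}; (4,7)→{2,7}; (5,5)→{1,5,9}; (6,2)→{2,5}; (7,6)→{4,6,8}; (8,9)→{8,9}. Safe: 3. Place at column 3.
Columns [8, 4, 1, 7, 5, 2, 6, 9, 3], r−c [-7, -2, 2, -3, 0, 4, 1, -1, 6], r+c [9, 6, 4, 11, 10, 8, 13, 17, 12] are all distinct, so no two queens attack.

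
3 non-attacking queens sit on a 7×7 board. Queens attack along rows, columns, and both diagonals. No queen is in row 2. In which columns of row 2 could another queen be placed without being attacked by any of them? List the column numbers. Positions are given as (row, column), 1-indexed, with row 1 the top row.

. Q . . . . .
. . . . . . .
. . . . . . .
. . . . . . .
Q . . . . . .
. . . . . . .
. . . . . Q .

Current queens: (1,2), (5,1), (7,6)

columns 5, 7

(1,2) attacks row 2 at column 2 and diagonals 1, 3.
(5,1) attacks row 2 at column 1 and diagonals 4.
(7,6) attacks row 2 at column 6 and diagonals 1.
Attacked columns: {1, 2, 3, 4, 6}. Safe: {5, 7}.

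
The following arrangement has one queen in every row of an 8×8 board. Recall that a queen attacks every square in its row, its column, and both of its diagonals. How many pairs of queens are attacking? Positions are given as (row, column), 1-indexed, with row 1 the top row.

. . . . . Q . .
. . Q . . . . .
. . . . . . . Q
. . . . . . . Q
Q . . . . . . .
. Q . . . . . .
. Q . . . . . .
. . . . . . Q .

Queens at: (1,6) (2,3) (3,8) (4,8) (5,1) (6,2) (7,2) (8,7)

4

Same column: (3,8)–(4,8) (column 8); (6,2)–(7,2) (column 2).
Same diagonal: (1,6)–(3,8) (|1−3| = |6−8| = 2); (5,1)–(6,2) (|5−6| = |1−2| = 1).
Total attacking pairs: 4.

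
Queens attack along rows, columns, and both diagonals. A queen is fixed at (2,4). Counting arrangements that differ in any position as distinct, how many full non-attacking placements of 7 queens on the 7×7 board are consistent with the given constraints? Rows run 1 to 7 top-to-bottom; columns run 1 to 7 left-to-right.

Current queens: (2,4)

6

Branch on row 1: col 1 → 1; col 2 → 2; col 6 → 2; col 7 → 1.
Sum: 1 + 2 + 2 + 1 = 6.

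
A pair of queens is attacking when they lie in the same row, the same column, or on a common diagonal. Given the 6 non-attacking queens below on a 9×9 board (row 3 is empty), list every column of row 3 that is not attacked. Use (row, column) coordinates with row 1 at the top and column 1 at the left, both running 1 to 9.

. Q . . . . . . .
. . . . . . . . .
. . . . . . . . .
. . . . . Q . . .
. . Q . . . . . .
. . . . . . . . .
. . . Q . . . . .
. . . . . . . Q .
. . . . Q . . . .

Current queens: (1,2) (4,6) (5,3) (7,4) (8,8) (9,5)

columns 9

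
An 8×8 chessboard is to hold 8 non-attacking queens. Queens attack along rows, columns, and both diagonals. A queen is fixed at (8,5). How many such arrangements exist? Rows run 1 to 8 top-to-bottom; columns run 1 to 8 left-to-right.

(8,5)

18

Branch on row 1: col 1 → 1; col 2 → 3; col 3 → 4; col 4 → 3; col 6 → 3; col 7 → 3; col 8 → 1.
Sum: 1 + 3 + 4 + 3 + 3 + 3 + 1 = 18.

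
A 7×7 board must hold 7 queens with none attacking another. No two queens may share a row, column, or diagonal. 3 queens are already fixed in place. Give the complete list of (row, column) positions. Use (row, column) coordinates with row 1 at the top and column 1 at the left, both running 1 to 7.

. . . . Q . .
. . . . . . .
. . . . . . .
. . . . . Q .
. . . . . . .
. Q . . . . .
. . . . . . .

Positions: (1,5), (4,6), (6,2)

(1,5) (2,3) (3,1) (4,6) (5,4) (6,2) (7,7)

Row 2: attacked by (1,5)→{4,5,6}; (4,6)→{4,6}; (6,2)→{2,6}. Safe: 1, 3, 7. Place at column 3.
Row 3: attacked by (1,5)→{3,5,7}; (2,3)→{2,3,4}; (4,6)→{5,6,7}; (6,2)→{2,5}. Safe: 1. Place at column 1.
Row 5: attacked by (1,5)→{1,5}; (2,3)→{3,6}; (3,1)→{1,3}; (4,6)→{5,6,7}; (6,2)→{1,2,3}. Safe: 4. Place at column 4.
Row 7: attacked by (1,5)→{5}; (2,3)→{3}; (3,1)→{1,5}; (4,6)→{3,6}; (5,4)→{2,4,6}; (6,2)→{1,2,3}. Safe: 7. Place at column 7.
Columns [5, 3, 1, 6, 4, 2, 7], r−c [-4, -1, 2, -2, 1, 4, 0], r+c [6, 5, 4, 10, 9, 8, 14] are all distinct, so no two queens attack.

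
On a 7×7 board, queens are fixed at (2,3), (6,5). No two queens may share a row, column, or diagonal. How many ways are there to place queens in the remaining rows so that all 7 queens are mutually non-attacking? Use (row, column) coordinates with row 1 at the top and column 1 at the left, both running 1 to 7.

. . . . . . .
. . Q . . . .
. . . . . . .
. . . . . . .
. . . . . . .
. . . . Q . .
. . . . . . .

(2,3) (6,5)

Branch on row 1: col 1 → 0; col 6 → 2; col 7 → 0.
Sum: 0 + 2 + 0 = 2.

2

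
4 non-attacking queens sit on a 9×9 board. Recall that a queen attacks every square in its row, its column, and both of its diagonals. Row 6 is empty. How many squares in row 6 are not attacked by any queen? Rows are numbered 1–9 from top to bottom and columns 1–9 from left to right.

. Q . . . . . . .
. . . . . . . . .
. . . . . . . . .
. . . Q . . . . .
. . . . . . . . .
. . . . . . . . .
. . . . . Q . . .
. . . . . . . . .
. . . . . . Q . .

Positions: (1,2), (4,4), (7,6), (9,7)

4

(1,2) attacks row 6 at column 2 and diagonals 7.
(4,4) attacks row 6 at column 4 and diagonals 2, 6.
(7,6) attacks row 6 at column 6 and diagonals 5, 7.
(9,7) attacks row 6 at column 7 and diagonals 4.
Attacked columns: {2, 4, 5, 6, 7}. Safe: {1, 3, 8, 9}.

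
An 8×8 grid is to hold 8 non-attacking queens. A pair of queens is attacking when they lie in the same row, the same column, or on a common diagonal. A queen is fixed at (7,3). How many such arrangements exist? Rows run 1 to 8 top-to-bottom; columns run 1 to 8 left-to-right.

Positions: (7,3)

Branch on row 1: col 1 → 0; col 2 → 1; col 4 → 6; col 5 → 3; col 6 → 0; col 7 → 3; col 8 → 1.
Sum: 0 + 1 + 6 + 3 + 0 + 3 + 1 = 14.

14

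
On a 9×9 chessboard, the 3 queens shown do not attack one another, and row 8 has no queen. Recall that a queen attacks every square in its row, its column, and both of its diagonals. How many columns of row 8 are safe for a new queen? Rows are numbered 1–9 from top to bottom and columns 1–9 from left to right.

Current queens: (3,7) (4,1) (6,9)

4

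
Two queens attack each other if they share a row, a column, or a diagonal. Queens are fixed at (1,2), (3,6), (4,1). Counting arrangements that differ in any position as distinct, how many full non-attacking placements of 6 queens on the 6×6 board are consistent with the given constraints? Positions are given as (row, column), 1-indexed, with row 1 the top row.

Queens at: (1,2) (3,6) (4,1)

Branch on row 2: col 4 → 1.
Sum: 1 = 1.

1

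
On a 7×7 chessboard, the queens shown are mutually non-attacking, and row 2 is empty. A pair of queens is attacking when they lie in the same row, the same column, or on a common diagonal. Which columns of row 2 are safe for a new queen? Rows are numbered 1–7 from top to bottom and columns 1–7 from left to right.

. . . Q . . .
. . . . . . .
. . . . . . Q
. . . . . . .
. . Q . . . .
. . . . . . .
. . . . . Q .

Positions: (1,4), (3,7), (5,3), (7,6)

columns 2

(1,4) attacks row 2 at column 4 and diagonals 3, 5.
(3,7) attacks row 2 at column 7 and diagonals 6.
(5,3) attacks row 2 at column 3 and diagonals 6.
(7,6) attacks row 2 at column 6 and diagonals 1.
Attacked columns: {1, 3, 4, 5, 6, 7}. Safe: {2}.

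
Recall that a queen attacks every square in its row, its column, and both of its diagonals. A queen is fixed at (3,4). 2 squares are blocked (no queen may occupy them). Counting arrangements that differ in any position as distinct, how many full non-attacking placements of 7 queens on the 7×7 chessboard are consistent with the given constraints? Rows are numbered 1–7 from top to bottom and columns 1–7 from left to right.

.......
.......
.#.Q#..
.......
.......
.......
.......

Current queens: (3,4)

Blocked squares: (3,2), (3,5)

Branch on row 1: col 1 → 1; col 3 → 1; col 5 → 1; col 7 → 1.
Sum: 1 + 1 + 1 + 1 = 4.

4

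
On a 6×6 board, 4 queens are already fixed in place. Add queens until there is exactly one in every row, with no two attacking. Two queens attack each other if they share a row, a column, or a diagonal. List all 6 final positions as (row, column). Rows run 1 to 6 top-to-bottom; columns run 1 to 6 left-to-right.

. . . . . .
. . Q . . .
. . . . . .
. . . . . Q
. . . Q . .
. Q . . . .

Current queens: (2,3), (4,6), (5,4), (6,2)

(1,5) (2,3) (3,1) (4,6) (5,4) (6,2)

Row 1: attacked by (2,3)→{2,3,4}; (4,6)→{3,6}; (5,4)→{4}; (6,2)→{2}. Safe: 1, 5. Place at column 5.
Row 3: attacked by (1,5)→{3,5}; (2,3)→{2,3,4}; (4,6)→{5,6}; (5,4)→{2,4,6}; (6,2)→{2,5}. Safe: 1. Place at column 1.
Columns [5, 3, 1, 6, 4, 2], r−c [-4, -1, 2, -2, 1, 4], r+c [6, 5, 4, 10, 9, 8] are all distinct, so no two queens attack.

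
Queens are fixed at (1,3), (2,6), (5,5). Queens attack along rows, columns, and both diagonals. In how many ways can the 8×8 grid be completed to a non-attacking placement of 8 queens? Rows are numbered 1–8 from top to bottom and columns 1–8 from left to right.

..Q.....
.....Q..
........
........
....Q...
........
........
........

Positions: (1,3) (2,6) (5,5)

2

Branch on row 3: col 2 → 1; col 4 → 0; col 8 → 1.
Sum: 1 + 0 + 1 = 2.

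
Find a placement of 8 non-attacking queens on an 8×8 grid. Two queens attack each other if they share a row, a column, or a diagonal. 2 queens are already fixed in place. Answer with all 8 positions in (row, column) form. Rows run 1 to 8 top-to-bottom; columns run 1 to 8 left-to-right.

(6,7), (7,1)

Row 1: attacked by (6,7)→{2,7}; (7,1)→{1,7}. Safe: 3, 4, 5, 6, 8. Place at column 6.
Row 2: attacked by (1,6)→{5,6,7}; (6,7)→{3,7}; (7,1)→{1,6}. Safe: 2, 4, 8. Place at column 4.
Row 3: attacked by (1,6)→{4,6,8}; (2,4)→{3,4,5}; (6,7)→{4,7}; (7,1)→{1,5}. Safe: 2. Place at column 2.
Row 4: attacked by (1,6)→{3,6}; (2,4)→{2,4,6}; (3,2)→{1,2,3}; (6,7)→{5,7}; (7,1)→{1,4}. Safe: 8. Place at column 8.
Row 5: attacked by (1,6)→{2,6}; (2,4)→{1,4,7}; (3,2)→{2,4}; (4,8)→{7,8}; (6,7)→{6,7,8}; (7,1)→{1,3}. Safe: 5. Place at column 5.
Row 8: attacked by (1,6)→{6}; (2,4)→{4}; (3,2)→{2,7}; (4,8)→{4,8}; (5,5)→{2,5,8}; (6,7)→{5,7}; (7,1)→{1,2}. Safe: 3. Place at column 3.
Columns [6, 4, 2, 8, 5, 7, 1, 3], r−c [-5, -2, 1, -4, 0, -1, 6, 5], r+c [7, 6, 5, 12, 10, 13, 8, 11] are all distinct, so no two queens attack.

(1,6) (2,4) (3,2) (4,8) (5,5) (6,7) (7,1) (8,3)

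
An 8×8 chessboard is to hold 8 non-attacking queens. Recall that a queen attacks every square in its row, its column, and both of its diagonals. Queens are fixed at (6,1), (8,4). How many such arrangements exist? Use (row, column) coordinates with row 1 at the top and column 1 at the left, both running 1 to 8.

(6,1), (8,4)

4

Branch on row 1: col 2 → 0; col 3 → 2; col 5 → 1; col 7 → 1; col 8 → 0.
Sum: 0 + 2 + 1 + 1 + 0 = 4.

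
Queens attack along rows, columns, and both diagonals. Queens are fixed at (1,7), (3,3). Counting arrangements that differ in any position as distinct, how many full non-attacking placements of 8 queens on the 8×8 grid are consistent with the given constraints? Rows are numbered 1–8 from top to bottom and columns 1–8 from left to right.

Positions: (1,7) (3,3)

2

Branch on row 2: col 1 → 1; col 5 → 1.
Sum: 1 + 1 = 2.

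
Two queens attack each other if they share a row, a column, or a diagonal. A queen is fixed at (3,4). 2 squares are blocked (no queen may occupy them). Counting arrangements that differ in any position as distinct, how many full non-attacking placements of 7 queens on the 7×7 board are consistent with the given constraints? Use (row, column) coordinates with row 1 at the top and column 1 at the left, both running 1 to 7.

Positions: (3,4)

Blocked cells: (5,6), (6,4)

4

Branch on row 1: col 1 → 1; col 3 → 1; col 5 → 1; col 7 → 1.
Sum: 1 + 1 + 1 + 1 = 4.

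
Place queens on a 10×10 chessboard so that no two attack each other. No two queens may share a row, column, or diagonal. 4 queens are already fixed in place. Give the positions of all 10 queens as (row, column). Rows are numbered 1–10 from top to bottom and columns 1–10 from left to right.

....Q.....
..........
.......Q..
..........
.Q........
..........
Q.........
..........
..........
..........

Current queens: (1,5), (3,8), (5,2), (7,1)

Row 2: attacked by (1,5)→{4,5,6}; (3,8)→{7,8,9}; (5,2)→{2,5}; (7,1)→{1,6}. Safe: 3, 10. Place at column 3.
Row 4: attacked by (1,5)→{2,5,8}; (2,3)→{1,3,5}; (3,8)→{7,8,9}; (5,2)→{1,2,3}; (7,1)→{1,4}. Safe: 6, 10. Place at column 10.
Row 6: attacked by (1,5)→{5,10}; (2,3)→{3,7}; (3,8)→{5,8}; (4,10)→{8,10}; (5,2)→{1,2,3}; (7,1)→{1,2}. Safe: 4, 6, 9. Place at column 4.
Row 8: attacked by (1,5)→{5}; (2,3)→{3,9}; (3,8)→{3,8}; (4,10)→{6,10}; (5,2)→{2,5}; (6,4)→{2,4,6}; (7,1)→{1,2}. Safe: 7. Place at column 7.
Row 9: attacked by (1,5)→{5}; (2,3)→{3,10}; (3,8)→{2,8}; (4,10)→{5,10}; (5,2)→{2,6}; (6,4)→{1,4,7}; (7,1)→{1,3}; (8,7)→{6,7,8}. Safe: 9. Place at column 9.
Row 10: attacked by (1,5)→{5}; (2,3)→{3}; (3,8)→{1,8}; (4,10)→{4,10}; (5,2)→{2,7}; (6,4)→{4,8}; (7,1)→{1,4}; (8,7)→{5,7,9}; (9,9)→{8,9,10}. Safe: 6. Place at column 6.
Columns [5, 3, 8, 10, 2, 4, 1, 7, 9, 6], r−c [-4, -1, -5, -6, 3, 2, 6, 1, 0, 4], r+c [6, 5, 11, 14, 7, 10, 8, 15, 18, 16] are all distinct, so no two queens attack.

(1,5) (2,3) (3,8) (4,10) (5,2) (6,4) (7,1) (8,7) (9,9) (10,6)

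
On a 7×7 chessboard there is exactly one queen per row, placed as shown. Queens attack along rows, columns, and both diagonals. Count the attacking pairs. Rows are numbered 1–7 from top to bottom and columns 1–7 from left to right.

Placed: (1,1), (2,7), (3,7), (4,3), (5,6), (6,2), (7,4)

2

Same column: (2,7)–(3,7) (column 7).
Same diagonal: (5,6)–(7,4) (|5−7| = |6−4| = 2).
Total attacking pairs: 2.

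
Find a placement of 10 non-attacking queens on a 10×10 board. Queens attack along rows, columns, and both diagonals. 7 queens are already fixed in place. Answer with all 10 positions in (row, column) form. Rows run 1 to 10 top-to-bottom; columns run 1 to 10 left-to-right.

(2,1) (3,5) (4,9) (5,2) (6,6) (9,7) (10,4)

(1,8) (2,1) (3,5) (4,9) (5,2) (6,6) (7,10) (8,3) (9,7) (10,4)

Row 1: attacked by (2,1)→{1,2}; (3,5)→{3,5,7}; (4,9)→{6,9}; (5,2)→{2,6}; (6,6)→{1,6}; (9,7)→{7}; (10,4)→{4}. Safe: 8, 10. Place at column 8.
Row 7: attacked by (1,8)→{2,8}; (2,1)→{1,6}; (3,5)→{1,5,9}; (4,9)→{6,9}; (5,2)→{2,4}; (6,6)→{5,6,7}; (9,7)→{5,7,9}; (10,4)→{1,4,7}. Safe: 3, 10. Place at column 10.
Row 8: attacked by (1,8)→{1,8}; (2,1)→{1,7}; (3,5)→{5,10}; (4,9)→{5,9}; (5,2)→{2,5}; (6,6)→{4,6,8}; (7,10)→{9,10}; (9,7)→{6,7,8}; (10,4)→{2,4,6}. Safe: 3. Place at column 3.
Columns [8, 1, 5, 9, 2, 6, 10, 3, 7, 4], r−c [-7, 1, -2, -5, 3, 0, -3, 5, 2, 6], r+c [9, 3, 8, 13, 7, 12, 17, 11, 16, 14] are all distinct, so no two queens attack.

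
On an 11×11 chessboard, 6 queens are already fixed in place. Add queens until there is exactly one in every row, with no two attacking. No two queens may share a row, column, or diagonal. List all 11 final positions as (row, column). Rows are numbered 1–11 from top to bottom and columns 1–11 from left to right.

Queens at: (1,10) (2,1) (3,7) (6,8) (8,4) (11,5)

(1,10) (2,1) (3,7) (4,9) (5,3) (6,8) (7,2) (8,4) (9,6) (10,11) (11,5)

Row 4: attacked by (1,10)→{7,10}; (2,1)→{1,3}; (3,7)→{6,7,8}; (6,8)→{6,8,10}; (8,4)→{4,8}; (11,5)→{5}. Safe: 2, 9, 11. Place at column 9.
Row 5: attacked by (1,10)→{6,10}; (2,1)→{1,4}; (3,7)→{5,7,9}; (4,9)→{8,9,10}; (6,8)→{7,8,9}; (8,4)→{1,4,7}; (11,5)→{5,11}. Safe: 2, 3. Place at column 3.
Row 7: attacked by (1,10)→{4,10}; (2,1)→{1,6}; (3,7)→{3,7,11}; (4,9)→{6,9}; (5,3)→{1,3,5}; (6,8)→{7,8,9}; (8,4)→{3,4,5}; (11,5)→{1,5,9}. Safe: 2. Place at column 2.
Row 9: attacked by (1,10)→{2,10}; (2,1)→{1,8}; (3,7)→{1,7}; (4,9)→{4,9}; (5,3)→{3,7}; (6,8)→{5,8,11}; (7,2)→{2,4}; (8,4)→{3,4,5}; (11,5)→{3,5,7}. Safe: 6. Place at column 6.
Row 10: attacked by (1,10)→{1,10}; (2,1)→{1,9}; (3,7)→{7}; (4,9)→{3,9}; (5,3)→{3,8}; (6,8)→{4,8}; (7,2)→{2,5}; (8,4)→{2,4,6}; (9,6)→{5,6,7}; (11,5)→{4,5,6}. Safe: 11. Place at column 11.
Columns [10, 1, 7, 9, 3, 8, 2, 4, 6, 11, 5], r−c [-9, 1, -4, -5, 2, -2, 5, 4, 3, -1, 6], r+c [11, 3, 10, 13, 8, 14, 9, 12, 15, 21, 16] are all distinct, so no two queens attack.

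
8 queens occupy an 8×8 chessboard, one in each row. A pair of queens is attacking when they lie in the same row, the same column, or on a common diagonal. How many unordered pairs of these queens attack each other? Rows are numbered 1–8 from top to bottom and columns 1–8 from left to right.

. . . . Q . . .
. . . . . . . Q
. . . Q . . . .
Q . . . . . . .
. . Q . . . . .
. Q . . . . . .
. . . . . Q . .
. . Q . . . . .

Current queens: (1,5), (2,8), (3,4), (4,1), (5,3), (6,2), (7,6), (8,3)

Same column: (5,3)–(8,3) (column 3).
Same diagonal: (5,3)–(6,2) (|5−6| = |3−2| = 1).
Total attacking pairs: 2.

2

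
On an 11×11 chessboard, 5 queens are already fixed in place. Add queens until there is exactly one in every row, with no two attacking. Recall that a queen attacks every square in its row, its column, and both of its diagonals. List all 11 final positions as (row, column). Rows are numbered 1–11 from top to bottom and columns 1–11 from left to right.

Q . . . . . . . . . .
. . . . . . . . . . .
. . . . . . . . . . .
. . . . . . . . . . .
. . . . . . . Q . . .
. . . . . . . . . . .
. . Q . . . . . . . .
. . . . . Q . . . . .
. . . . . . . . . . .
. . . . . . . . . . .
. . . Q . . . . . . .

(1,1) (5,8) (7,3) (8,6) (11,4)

Row 2: attacked by (1,1)→{1,2}; (5,8)→{5,8,11}; (7,3)→{3,8}; (8,6)→{6}; (11,4)→{4}. Safe: 7, 9, 10. Place at column 9.
Row 3: attacked by (1,1)→{1,3}; (2,9)→{8,9,10}; (5,8)→{6,8,10}; (7,3)→{3,7}; (8,6)→{1,6,11}; (11,4)→{4}. Safe: 2, 5. Place at column 2.
Row 4: attacked by (1,1)→{1,4}; (2,9)→{7,9,11}; (3,2)→{1,2,3}; (5,8)→{7,8,9}; (7,3)→{3,6}; (8,6)→{2,6,10}; (11,4)→{4,11}. Safe: 5. Place at column 5.
Row 6: attacked by (1,1)→{1,6}; (2,9)→{5,9}; (3,2)→{2,5}; (4,5)→{3,5,7}; (5,8)→{7,8,9}; (7,3)→{2,3,4}; (8,6)→{4,6,8}; (11,4)→{4,9}. Safe: 10, 11. Place at column 10.
Row 9: attacked by (1,1)→{1,9}; (2,9)→{2,9}; (3,2)→{2,8}; (4,5)→{5,10}; (5,8)→{4,8}; (6,10)→{7,10}; (7,3)→{1,3,5}; (8,6)→{5,6,7}; (11,4)→{2,4,6}. Safe: 11. Place at column 11.
Row 10: attacked by (1,1)→{1,10}; (2,9)→{1,9}; (3,2)→{2,9}; (4,5)→{5,11}; (5,8)→{3,8}; (6,10)→{6,10}; (7,3)→{3,6}; (8,6)→{4,6,8}; (9,11)→{10,11}; (11,4)→{3,4,5}. Safe: 7. Place at column 7.
Columns [1, 9, 2, 5, 8, 10, 3, 6, 11, 7, 4], r−c [0, -7, 1, -1, -3, -4, 4, 2, -2, 3, 7], r+c [2, 11, 5, 9, 13, 16, 10, 14, 20, 17, 15] are all distinct, so no two queens attack.

(1,1) (2,9) (3,2) (4,5) (5,8) (6,10) (7,3) (8,6) (9,11) (10,7) (11,4)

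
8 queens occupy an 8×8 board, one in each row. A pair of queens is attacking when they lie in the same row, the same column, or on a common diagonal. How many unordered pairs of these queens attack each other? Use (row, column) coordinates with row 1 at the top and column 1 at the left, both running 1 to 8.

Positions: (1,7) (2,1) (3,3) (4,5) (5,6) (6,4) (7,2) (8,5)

3

Same column: (4,5)–(8,5) (column 5).
Same diagonal: (4,5)–(5,6) (|4−5| = |5−6| = 1); (4,5)–(7,2) (|4−7| = |5−2| = 3).
Total attacking pairs: 3.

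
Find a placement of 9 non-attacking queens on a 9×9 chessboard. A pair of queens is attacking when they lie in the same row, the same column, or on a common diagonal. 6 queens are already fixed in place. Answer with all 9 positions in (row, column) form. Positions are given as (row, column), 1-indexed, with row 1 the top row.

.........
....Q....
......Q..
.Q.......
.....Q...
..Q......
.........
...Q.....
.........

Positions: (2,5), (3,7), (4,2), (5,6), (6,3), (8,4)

(1,1) (2,5) (3,7) (4,2) (5,6) (6,3) (7,9) (8,4) (9,8)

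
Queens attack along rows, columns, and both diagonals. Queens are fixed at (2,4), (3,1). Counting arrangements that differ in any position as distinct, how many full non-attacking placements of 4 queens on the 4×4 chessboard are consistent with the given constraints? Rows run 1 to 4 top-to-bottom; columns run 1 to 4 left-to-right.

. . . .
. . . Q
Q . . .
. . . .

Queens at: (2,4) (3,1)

1

Branch on row 1: col 2 → 1.
Sum: 1 = 1.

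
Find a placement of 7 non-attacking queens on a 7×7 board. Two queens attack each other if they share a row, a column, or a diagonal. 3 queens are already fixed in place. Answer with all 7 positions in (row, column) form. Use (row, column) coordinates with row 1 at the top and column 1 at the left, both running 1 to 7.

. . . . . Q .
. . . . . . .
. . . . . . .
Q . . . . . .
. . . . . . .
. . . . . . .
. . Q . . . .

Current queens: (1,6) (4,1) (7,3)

(1,6) (2,2) (3,5) (4,1) (5,4) (6,7) (7,3)

Row 2: attacked by (1,6)→{5,6,7}; (4,1)→{1,3}; (7,3)→{3}. Safe: 2, 4. Place at column 2.
Row 3: attacked by (1,6)→{4,6}; (2,2)→{1,2,3}; (4,1)→{1,2}; (7,3)→{3,7}. Safe: 5. Place at column 5.
Row 5: attacked by (1,6)→{2,6}; (2,2)→{2,5}; (3,5)→{3,5,7}; (4,1)→{1,2}; (7,3)→{1,3,5}. Safe: 4. Place at column 4.
Row 6: attacked by (1,6)→{1,6}; (2,2)→{2,6}; (3,5)→{2,5}; (4,1)→{1,3}; (5,4)→{3,4,5}; (7,3)→{2,3,4}. Safe: 7. Place at column 7.
Columns [6, 2, 5, 1, 4, 7, 3], r−c [-5, 0, -2, 3, 1, -1, 4], r+c [7, 4, 8, 5, 9, 13, 10] are all distinct, so no two queens attack.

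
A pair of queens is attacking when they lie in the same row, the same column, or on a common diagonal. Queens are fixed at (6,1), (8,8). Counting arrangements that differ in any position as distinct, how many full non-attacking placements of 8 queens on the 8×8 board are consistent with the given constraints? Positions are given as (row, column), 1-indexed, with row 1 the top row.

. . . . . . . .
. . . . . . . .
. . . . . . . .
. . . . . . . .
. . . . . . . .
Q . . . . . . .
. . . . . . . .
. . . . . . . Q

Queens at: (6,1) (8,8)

2

Branch on row 1: col 2 → 0; col 3 → 0; col 4 → 1; col 5 → 1; col 7 → 0.
Sum: 0 + 0 + 1 + 1 + 0 = 2.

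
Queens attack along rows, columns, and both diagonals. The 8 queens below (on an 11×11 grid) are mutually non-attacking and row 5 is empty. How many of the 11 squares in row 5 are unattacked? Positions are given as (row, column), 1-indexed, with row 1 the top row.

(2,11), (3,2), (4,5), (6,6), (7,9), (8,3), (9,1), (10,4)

(2,11) attacks row 5 at column 11 and diagonals 8.
(3,2) attacks row 5 at column 2 and diagonals 4.
(4,5) attacks row 5 at column 5 and diagonals 4, 6.
(6,6) attacks row 5 at column 6 and diagonals 5, 7.
(7,9) attacks row 5 at column 9 and diagonals 7, 11.
(8,3) attacks row 5 at column 3 and diagonals 6.
(9,1) attacks row 5 at column 1 and diagonals 5.
(10,4) attacks row 5 at column 4 and diagonals 9.
Attacked columns: {1, 2, 3, 4, 5, 6, 7, 8, 9, 11}. Safe: {10}.

1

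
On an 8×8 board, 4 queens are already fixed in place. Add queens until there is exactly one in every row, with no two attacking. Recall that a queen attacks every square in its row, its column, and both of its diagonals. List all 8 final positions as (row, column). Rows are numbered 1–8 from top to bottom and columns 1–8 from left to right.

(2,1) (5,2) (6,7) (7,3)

(1,5) (2,1) (3,8) (4,4) (5,2) (6,7) (7,3) (8,6)

Row 1: attacked by (2,1)→{1,2}; (5,2)→{2,6}; (6,7)→{2,7}; (7,3)→{3}. Safe: 4, 5, 8. Place at column 5.
Row 3: attacked by (1,5)→{3,5,7}; (2,1)→{1,2}; (5,2)→{2,4}; (6,7)→{4,7}; (7,3)→{3,7}. Safe: 6, 8. Place at column 8.
Row 4: attacked by (1,5)→{2,5,8}; (2,1)→{1,3}; (3,8)→{7,8}; (5,2)→{1,2,3}; (6,7)→{5,7}; (7,3)→{3,6}. Safe: 4. Place at column 4.
Row 8: attacked by (1,5)→{5}; (2,1)→{1,7}; (3,8)→{3,8}; (4,4)→{4,8}; (5,2)→{2,5}; (6,7)→{5,7}; (7,3)→{2,3,4}. Safe: 6. Place at column 6.
Columns [5, 1, 8, 4, 2, 7, 3, 6], r−c [-4, 1, -5, 0, 3, -1, 4, 2], r+c [6, 3, 11, 8, 7, 13, 10, 14] are all distinct, so no two queens attack.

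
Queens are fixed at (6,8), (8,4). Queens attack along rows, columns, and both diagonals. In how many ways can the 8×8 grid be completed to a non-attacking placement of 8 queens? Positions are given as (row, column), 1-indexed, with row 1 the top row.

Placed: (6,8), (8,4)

4

Branch on row 1: col 1 → 0; col 2 → 1; col 5 → 1; col 6 → 1; col 7 → 1.
Sum: 0 + 1 + 1 + 1 + 1 = 4.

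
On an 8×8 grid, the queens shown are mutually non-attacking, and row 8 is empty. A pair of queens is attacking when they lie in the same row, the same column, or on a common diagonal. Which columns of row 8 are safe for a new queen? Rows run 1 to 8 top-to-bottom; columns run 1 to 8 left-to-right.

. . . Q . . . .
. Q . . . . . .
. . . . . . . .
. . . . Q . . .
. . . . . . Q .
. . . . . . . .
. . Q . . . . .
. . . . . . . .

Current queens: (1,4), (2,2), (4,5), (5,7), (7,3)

(1,4) attacks row 8 at column 4.
(2,2) attacks row 8 at column 2 and diagonals 8.
(4,5) attacks row 8 at column 5 and diagonals 1.
(5,7) attacks row 8 at column 7 and diagonals 4.
(7,3) attacks row 8 at column 3 and diagonals 2, 4.
Attacked columns: {1, 2, 3, 4, 5, 7, 8}. Safe: {6}.

columns 6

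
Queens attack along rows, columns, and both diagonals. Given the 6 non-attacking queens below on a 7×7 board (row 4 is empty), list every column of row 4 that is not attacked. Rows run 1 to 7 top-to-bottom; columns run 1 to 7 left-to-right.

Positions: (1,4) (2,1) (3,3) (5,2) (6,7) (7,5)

columns 6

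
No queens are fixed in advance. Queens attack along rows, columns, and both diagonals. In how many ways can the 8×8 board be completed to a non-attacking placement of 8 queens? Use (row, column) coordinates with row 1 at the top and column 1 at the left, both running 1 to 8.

92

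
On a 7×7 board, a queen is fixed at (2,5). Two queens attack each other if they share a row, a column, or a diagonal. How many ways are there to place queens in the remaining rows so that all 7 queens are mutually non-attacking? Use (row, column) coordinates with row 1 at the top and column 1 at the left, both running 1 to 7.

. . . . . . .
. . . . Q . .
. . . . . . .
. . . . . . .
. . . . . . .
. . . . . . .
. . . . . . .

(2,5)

6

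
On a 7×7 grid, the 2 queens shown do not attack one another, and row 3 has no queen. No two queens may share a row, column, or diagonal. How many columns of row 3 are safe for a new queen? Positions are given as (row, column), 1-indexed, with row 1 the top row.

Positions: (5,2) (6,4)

(5,2) attacks row 3 at column 2 and diagonals 4.
(6,4) attacks row 3 at column 4 and diagonals 1, 7.
Attacked columns: {1, 2, 4, 7}. Safe: {3, 5, 6}.

3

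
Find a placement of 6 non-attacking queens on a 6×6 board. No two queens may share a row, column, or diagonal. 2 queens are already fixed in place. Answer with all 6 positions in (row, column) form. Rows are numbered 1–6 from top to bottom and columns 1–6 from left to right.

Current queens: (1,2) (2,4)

Row 3: attacked by (1,2)→{2,4}; (2,4)→{3,4,5}. Safe: 1, 6. Place at column 6.
Row 4: attacked by (1,2)→{2,5}; (2,4)→{2,4,6}; (3,6)→{5,6}. Safe: 1, 3. Place at column 1.
Row 5: attacked by (1,2)→{2,6}; (2,4)→{1,4}; (3,6)→{4,6}; (4,1)→{1,2}. Safe: 3, 5. Place at column 3.
Row 6: attacked by (1,2)→{2}; (2,4)→{4}; (3,6)→{3,6}; (4,1)→{1,3}; (5,3)→{2,3,4}. Safe: 5. Place at column 5.
Columns [2, 4, 6, 1, 3, 5], r−c [-1, -2, -3, 3, 2, 1], r+c [3, 6, 9, 5, 8, 11] are all distinct, so no two queens attack.

(1,2) (2,4) (3,6) (4,1) (5,3) (6,5)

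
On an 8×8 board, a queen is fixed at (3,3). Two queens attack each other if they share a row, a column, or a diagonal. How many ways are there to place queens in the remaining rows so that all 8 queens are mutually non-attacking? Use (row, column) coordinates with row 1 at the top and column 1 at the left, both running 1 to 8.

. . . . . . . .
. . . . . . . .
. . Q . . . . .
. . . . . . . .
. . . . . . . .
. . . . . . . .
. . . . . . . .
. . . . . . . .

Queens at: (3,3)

4

Branch on row 1: col 2 → 1; col 4 → 1; col 6 → 0; col 7 → 2; col 8 → 0.
Sum: 1 + 1 + 0 + 2 + 0 = 4.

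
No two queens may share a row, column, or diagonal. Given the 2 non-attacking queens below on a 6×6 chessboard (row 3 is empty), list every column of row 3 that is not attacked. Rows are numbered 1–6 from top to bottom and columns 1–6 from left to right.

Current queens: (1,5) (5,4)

(1,5) attacks row 3 at column 5 and diagonals 3.
(5,4) attacks row 3 at column 4 and diagonals 2, 6.
Attacked columns: {2, 3, 4, 5, 6}. Safe: {1}.

columns 1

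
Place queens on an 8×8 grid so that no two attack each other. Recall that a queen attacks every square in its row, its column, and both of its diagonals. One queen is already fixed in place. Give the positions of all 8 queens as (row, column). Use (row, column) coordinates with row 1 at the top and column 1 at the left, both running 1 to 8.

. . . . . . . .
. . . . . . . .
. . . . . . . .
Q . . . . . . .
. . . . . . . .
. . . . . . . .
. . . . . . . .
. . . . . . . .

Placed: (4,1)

(1,6) (2,4) (3,7) (4,1) (5,3) (6,5) (7,2) (8,8)

Row 1: attacked by (4,1)→{1,4}. Safe: 2, 3, 5, 6, 7, 8. Place at column 6.
Row 2: attacked by (1,6)→{5,6,7}; (4,1)→{1,3}. Safe: 2, 4, 8. Place at column 4.
Row 3: attacked by (1,6)→{4,6,8}; (2,4)→{3,4,5}; (4,1)→{1,2}. Safe: 7. Place at column 7.
Row 5: attacked by (1,6)→{2,6}; (2,4)→{1,4,7}; (3,7)→{5,7}; (4,1)→{1,2}. Safe: 3, 8. Place at column 3.
Row 6: attacked by (1,6)→{1,6}; (2,4)→{4,8}; (3,7)→{4,7}; (4,1)→{1,3}; (5,3)→{2,3,4}. Safe: 5. Place at column 5.
Row 7: attacked by (1,6)→{6}; (2,4)→{4}; (3,7)→{3,7}; (4,1)→{1,4}; (5,3)→{1,3,5}; (6,5)→{4,5,6}. Safe: 2, 8. Place at column 2.
Row 8: attacked by (1,6)→{6}; (2,4)→{4}; (3,7)→{2,7}; (4,1)→{1,5}; (5,3)→{3,6}; (6,5)→{3,5,7}; (7,2)→{1,2,3}. Safe: 8. Place at column 8.
Columns [6, 4, 7, 1, 3, 5, 2, 8], r−c [-5, -2, -4, 3, 2, 1, 5, 0], r+c [7, 6, 10, 5, 8, 11, 9, 16] are all distinct, so no two queens attack.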